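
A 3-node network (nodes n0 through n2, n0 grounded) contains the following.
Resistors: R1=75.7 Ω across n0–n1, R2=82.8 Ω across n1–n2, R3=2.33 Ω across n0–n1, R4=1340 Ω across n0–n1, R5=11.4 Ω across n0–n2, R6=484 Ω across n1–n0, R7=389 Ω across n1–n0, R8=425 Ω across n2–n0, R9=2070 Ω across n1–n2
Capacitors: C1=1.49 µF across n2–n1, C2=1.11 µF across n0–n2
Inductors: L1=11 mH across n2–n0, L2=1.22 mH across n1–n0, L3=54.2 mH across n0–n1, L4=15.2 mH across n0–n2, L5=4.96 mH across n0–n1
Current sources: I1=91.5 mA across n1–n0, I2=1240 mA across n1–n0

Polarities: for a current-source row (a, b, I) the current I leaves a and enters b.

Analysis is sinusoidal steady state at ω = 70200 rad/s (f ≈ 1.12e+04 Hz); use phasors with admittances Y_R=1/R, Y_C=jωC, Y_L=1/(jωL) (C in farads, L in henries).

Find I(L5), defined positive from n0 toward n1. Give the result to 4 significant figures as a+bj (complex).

Apply KCL at each of the 2 non-ground nodes and solve the resulting linear system.
Node n1: branches {R1, C1, R2, R3, I1, R4, L2, R6, L3, R7, R9, L5, I2} → V_1 = -2.785+0.2248j
Node n2: branches {C1, R2, L1, R5, R8, L4, C2, R9} → V_2 = -1.348-0.4429j

-0.0006456-0.007998j A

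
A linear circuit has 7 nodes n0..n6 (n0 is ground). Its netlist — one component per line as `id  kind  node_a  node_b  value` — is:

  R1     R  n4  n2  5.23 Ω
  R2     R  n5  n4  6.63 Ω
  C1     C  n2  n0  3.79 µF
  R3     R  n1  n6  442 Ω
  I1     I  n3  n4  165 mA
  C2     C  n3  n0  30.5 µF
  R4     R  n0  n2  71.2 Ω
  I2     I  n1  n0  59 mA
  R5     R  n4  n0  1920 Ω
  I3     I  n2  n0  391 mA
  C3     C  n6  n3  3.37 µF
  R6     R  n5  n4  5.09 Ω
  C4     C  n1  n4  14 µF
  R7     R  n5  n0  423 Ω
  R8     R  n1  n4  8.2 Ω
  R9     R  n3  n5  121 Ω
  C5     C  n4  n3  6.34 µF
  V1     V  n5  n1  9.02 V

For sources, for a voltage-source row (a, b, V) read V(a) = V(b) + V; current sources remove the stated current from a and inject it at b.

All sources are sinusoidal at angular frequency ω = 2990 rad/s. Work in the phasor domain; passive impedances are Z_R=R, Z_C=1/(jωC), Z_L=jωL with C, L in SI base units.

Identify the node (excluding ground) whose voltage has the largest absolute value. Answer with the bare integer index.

1

Element admittances at ω=2990 rad/s:
  Y(R1) = 0.1912+0.000j S between n4,n2
  Y(R2) = 0.1508+0.000j S between n5,n4
  Y(C1) = 0.000+0.01133j S between n2,n0
  Y(R3) = 0.002262+0.000j S between n1,n6
  I1: injects 0.165 A into n4 (from n3)
  Y(C2) = 0.000+0.09119j S between n3,n0
  Y(R4) = 0.01404+0.000j S between n0,n2
  I2: injects 0.059 A into n0 (from n1)
  Y(R5) = 0.0005208+0.000j S between n4,n0
  I3: injects 0.391 A into n0 (from n2)
  Y(C3) = 0.000+0.01008j S between n6,n3
  Y(R6) = 0.1965+0.000j S between n5,n4
  Y(C4) = 0.000+0.04186j S between n1,n4
  Y(R7) = 0.002364+0.000j S between n5,n0
  Y(R8) = 0.1220+0.000j S between n1,n4
  Y(R9) = 0.008264+0.000j S between n3,n5
  Y(C5) = 0.000+0.01896j S between n4,n3
  V1: constraint V(n5)−V(n1) = 9.02
Assemble and solve the 7×7 MNA system:
  V(n1)=-11.59+7.298j  V(n2)=-6.132+6.696j  V(n3)=-0.4974+3.063j  V(n4)=-4.935+6.824j  V(n5)=-2.569+7.298j  V(n6)=-0.1244+5.637j
  i(V1)=-0.7983-0.2170j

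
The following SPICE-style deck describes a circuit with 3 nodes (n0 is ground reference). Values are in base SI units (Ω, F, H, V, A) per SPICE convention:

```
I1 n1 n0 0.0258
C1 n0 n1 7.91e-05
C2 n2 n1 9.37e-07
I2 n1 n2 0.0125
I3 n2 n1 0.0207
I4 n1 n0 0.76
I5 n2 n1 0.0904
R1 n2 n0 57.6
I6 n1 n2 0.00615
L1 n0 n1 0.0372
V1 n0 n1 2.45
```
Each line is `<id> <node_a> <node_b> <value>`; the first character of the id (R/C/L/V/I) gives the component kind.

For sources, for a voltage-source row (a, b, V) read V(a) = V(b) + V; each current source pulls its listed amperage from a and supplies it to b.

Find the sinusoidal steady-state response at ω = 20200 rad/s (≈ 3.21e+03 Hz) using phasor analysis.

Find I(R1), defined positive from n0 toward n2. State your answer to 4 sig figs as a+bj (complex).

Apply KCL at each of the 2 non-ground nodes and solve the resulting linear system.
Node n1: branches {I1, C1, C2, I2, I3, I4, I5, I6, L1, V1} → V_1 = -2.450+0.000j
Node n2: branches {C2, I2, I3, I5, R1, I6} → V_2 = -3.764+1.432j
Source currents: i(V1)=0.7205-3.887j

0.06534-0.02486j A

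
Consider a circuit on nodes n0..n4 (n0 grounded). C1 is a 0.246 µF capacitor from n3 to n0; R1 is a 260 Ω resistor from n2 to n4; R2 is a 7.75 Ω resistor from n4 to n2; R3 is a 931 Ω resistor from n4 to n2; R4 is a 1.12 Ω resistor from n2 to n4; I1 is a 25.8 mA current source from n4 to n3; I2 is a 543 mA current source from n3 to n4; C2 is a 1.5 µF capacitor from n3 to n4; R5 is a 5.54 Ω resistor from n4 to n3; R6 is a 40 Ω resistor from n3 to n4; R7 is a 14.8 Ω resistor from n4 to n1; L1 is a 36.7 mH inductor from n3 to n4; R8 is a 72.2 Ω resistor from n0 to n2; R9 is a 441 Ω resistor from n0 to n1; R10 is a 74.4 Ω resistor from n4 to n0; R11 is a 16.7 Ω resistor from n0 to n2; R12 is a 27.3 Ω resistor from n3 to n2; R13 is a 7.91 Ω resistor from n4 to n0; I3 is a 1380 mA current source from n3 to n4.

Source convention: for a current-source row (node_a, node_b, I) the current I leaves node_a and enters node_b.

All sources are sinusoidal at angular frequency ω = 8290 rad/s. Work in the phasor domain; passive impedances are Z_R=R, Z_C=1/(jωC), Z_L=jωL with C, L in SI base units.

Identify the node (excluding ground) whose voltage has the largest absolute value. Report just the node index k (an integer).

3

MNA unknowns: 4 node voltages V₁..V_4
C1: Y=0.000+0.002039j on G[3,0]
R1: Y=0.003846+0.000j on G[2,4]
R2: Y=0.1290+0.000j on G[4,2]
R3: Y=0.001074+0.000j on G[4,2]
R4: Y=0.8929+0.000j on G[2,4]
I1: z[4]−=0.0258, z[3]+=0.0258
I2: z[3]−=0.543, z[4]+=0.543
C2: Y=0.000+0.01243j on G[3,4]
R5: Y=0.1805+0.000j on G[4,3]
R6: Y=0.02500+0.000j on G[3,4]
R7: Y=0.06757+0.000j on G[4,1]
L1: Y=0.000-0.003287j on G[3,4]
R8: Y=0.01385+0.000j on G[0,2]
R9: Y=0.002268+0.000j on G[0,1]
R10: Y=0.01344+0.000j on G[4,0]
R11: Y=0.05988+0.000j on G[0,2]
R12: Y=0.03663+0.000j on G[3,2]
R13: Y=0.1264+0.000j on G[4,0]
I3: z[3]−=1.38, z[4]+=1.38
solve → V1=0.08962+0.06865j, V2=-0.1665+0.07806j, V3=-7.764+0.4343j, V4=0.09263+0.07095j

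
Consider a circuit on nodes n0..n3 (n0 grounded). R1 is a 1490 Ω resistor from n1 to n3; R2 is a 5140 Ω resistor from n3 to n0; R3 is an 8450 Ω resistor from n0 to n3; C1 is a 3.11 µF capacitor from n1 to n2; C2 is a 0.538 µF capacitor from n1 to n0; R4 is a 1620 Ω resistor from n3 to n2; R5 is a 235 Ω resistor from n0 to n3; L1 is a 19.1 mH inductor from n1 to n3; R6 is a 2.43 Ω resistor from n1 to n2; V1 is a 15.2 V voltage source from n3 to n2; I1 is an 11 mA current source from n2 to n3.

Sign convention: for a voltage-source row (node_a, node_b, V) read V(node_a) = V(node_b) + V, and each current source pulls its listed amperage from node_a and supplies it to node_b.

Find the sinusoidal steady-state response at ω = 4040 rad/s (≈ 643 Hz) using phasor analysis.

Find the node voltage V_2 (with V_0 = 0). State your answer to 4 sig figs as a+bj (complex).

MNA unknowns: 3 node voltages V₁..V_3 plus 1 source current (V1)
R1: Y=0.0006711+0.000j on G[1,3]
R2: Y=0.0001946+0.000j on G[3,0]
R3: Y=0.0001183+0.000j on G[0,3]
C1: Y=0.000+0.01256j on G[1,2]
C2: Y=0.000+0.002174j on G[1,0]
R4: Y=0.0006173+0.000j on G[3,2]
R5: Y=0.004255+0.000j on G[0,3]
L1: Y=0.000-0.01296j on G[1,3]
R6: Y=0.4115+0.000j on G[1,2]
V1: row V3−V2=15.2, i_V1 at 3,2
I1: z[2]−=0.011, z[3]+=0.011
solve → V1=-12.51+5.540j, V2=-12.56+5.952j, V3=2.636+5.952j
aux → i_V1=-0.02593+0.1688j

-12.56+5.952j V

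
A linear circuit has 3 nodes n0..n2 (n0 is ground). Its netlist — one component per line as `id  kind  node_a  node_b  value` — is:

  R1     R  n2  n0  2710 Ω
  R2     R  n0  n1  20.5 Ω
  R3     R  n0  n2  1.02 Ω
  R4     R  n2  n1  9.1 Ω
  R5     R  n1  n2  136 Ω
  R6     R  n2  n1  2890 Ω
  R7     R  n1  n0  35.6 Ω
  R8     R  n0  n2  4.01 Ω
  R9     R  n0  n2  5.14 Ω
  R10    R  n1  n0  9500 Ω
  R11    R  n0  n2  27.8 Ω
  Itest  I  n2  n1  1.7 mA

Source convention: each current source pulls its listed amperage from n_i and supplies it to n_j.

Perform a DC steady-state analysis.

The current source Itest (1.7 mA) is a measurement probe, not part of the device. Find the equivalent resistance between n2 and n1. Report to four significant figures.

R_eq = 5.244 Ω

Element admittances at DC:
  Y(R1) = 0.0003690 S between n2,n0
  Y(R2) = 0.04878 S between n0,n1
  Y(R3) = 0.9804 S between n0,n2
  Y(R4) = 0.1099 S between n2,n1
  Y(R5) = 0.007353 S between n1,n2
  Y(R6) = 0.0003460 S between n2,n1
  Y(R7) = 0.02809 S between n1,n0
  Y(R8) = 0.2494 S between n0,n2
  Y(R9) = 0.1946 S between n0,n2
  Y(R10) = 0.0001053 S between n1,n0
  Y(R11) = 0.03597 S between n0,n2
  Itest: injects 0.0017 A into n1 (from n2)
Assemble and solve the 2×2 MNA system:
  V(n1)=0.008468  V(n2)=-0.0004462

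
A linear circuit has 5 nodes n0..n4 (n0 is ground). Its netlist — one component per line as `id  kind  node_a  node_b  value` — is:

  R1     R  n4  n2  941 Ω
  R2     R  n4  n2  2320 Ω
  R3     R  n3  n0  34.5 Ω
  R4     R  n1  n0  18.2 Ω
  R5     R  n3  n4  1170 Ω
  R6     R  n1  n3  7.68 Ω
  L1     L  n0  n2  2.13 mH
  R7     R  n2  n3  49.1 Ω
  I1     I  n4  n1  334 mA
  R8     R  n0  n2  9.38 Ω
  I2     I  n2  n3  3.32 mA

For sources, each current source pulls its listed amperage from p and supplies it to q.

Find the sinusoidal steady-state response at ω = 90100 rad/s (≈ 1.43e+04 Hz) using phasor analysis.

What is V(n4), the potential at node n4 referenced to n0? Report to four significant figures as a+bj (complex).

MNA unknowns: 4 node voltages V₁..V_4
R1: Y=0.001063+0.000j on G[4,2]
R2: Y=0.0004310+0.000j on G[4,2]
R3: Y=0.02899+0.000j on G[3,0]
R4: Y=0.05495+0.000j on G[1,0]
R5: Y=0.0008547+0.000j on G[3,4]
R6: Y=0.1302+0.000j on G[1,3]
L1: Y=0.000-0.005211j on G[0,2]
R7: Y=0.02037+0.000j on G[2,3]
I1: z[4]−=0.334, z[1]+=0.334
R8: Y=0.1066+0.000j on G[0,2]
I2: z[2]−=0.00332, z[3]+=0.00332
solve → V1=2.476-0.01082j, V2=-1.533-0.06515j, V3=0.9555-0.01539j, V4=-142.8-0.04704j

-142.8-0.04704j V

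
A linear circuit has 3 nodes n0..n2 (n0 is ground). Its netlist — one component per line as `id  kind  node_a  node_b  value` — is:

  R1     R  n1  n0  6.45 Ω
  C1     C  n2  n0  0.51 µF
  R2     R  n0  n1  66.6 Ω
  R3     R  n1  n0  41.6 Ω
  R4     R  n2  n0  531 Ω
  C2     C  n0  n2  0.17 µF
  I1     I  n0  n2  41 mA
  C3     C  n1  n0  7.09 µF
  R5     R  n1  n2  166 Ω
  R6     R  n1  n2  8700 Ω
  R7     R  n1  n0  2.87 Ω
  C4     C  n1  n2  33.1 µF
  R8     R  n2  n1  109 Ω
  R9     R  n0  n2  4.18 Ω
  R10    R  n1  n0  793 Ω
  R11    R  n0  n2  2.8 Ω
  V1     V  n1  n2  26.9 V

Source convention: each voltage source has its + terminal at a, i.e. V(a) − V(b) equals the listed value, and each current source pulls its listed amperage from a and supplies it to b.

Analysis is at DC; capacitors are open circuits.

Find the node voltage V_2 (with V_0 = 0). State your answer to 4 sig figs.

MNA unknowns: 2 node voltages V₁..V_2 plus 1 source current (V1)
R1: Y=0.1550 on G[1,0]
C1: Y=0.000 on G[2,0]
R2: Y=0.01502 on G[0,1]
R3: Y=0.02404 on G[1,0]
R4: Y=0.001883 on G[2,0]
C2: Y=0.000 on G[0,2]
I1: z[0]−=0.041, z[2]+=0.041
C3: Y=0.000 on G[1,0]
R5: Y=0.006024 on G[1,2]
R6: Y=0.0001149 on G[1,2]
R7: Y=0.3484 on G[1,0]
C4: Y=0.000 on G[1,2]
R8: Y=0.009174 on G[2,1]
R9: Y=0.2392 on G[0,2]
R10: Y=0.001261 on G[1,0]
R11: Y=0.3571 on G[0,2]
V1: row V1−V2=26.9, i_V1 at 1,2
solve → V1=14.13, V2=-12.77
aux → i_V1=-8.094

-12.77 V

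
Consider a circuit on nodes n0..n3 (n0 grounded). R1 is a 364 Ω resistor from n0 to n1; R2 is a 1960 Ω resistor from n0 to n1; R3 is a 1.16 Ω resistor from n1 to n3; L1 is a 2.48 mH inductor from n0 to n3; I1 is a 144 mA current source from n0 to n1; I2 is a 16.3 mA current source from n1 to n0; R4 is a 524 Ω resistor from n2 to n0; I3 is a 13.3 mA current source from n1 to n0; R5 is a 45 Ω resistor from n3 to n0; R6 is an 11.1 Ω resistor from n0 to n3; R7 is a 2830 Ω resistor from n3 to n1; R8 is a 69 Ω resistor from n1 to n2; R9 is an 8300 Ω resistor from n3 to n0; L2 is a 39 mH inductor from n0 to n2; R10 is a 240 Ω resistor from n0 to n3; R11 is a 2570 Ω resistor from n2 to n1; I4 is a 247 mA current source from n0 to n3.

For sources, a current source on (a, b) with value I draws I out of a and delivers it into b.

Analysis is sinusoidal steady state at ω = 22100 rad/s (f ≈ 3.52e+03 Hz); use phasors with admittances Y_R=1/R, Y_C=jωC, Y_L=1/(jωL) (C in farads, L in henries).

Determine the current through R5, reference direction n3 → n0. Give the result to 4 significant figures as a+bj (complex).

0.06434+0.01015j A

Element admittances at ω=22100 rad/s:
  Y(R1) = 0.002747+0.000j S between n0,n1
  Y(R2) = 0.0005102+0.000j S between n0,n1
  Y(R3) = 0.8621+0.000j S between n1,n3
  Y(L1) = 0.000-0.01825j S between n0,n3
  I1: injects 0.144 A into n1 (from n0)
  I2: injects 0.0163 A into n0 (from n1)
  Y(R4) = 0.001908+0.000j S between n2,n0
  I3: injects 0.0133 A into n0 (from n1)
  Y(R5) = 0.02222+0.000j S between n3,n0
  Y(R6) = 0.09009+0.000j S between n0,n3
  Y(R7) = 0.0003534+0.000j S between n3,n1
  Y(R8) = 0.01449+0.000j S between n1,n2
  Y(R9) = 0.0001205+0.000j S between n3,n0
  Y(L2) = 0.000-0.001160j S between n0,n2
  Y(R10) = 0.004167+0.000j S between n0,n3
  Y(R11) = 0.0003891+0.000j S between n2,n1
  I4: injects 0.247 A into n3 (from n0)
Assemble and solve the 3×3 MNA system:
  V(n1)=3.010+0.4573j  V(n2)=2.627+0.5869j  V(n3)=2.895+0.4568j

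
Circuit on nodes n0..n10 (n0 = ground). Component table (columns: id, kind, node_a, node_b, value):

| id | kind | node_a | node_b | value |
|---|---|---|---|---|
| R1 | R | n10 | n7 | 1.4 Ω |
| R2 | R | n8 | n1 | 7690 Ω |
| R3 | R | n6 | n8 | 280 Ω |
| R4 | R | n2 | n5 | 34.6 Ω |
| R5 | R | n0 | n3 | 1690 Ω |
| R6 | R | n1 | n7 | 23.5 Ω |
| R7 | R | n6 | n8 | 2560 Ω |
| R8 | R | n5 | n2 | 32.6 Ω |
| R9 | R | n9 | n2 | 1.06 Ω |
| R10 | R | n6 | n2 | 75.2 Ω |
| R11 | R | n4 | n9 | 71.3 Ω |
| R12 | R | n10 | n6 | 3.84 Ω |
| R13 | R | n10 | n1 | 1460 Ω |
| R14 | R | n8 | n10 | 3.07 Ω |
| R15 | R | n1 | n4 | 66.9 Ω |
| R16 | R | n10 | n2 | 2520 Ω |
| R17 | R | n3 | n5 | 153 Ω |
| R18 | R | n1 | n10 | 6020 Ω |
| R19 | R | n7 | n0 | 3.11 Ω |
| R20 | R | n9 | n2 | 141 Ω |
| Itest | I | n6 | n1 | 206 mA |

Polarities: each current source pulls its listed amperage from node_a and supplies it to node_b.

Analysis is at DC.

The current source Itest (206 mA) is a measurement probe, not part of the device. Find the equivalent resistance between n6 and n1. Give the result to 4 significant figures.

R_eq = 24.82 Ω

Element admittances at DC:
  Y(R1) = 0.7143 S between n10,n7
  Y(R2) = 0.0001300 S between n8,n1
  Y(R3) = 0.003571 S between n6,n8
  Y(R4) = 0.02890 S between n2,n5
  Y(R5) = 0.0005917 S between n0,n3
  Y(R6) = 0.04255 S between n1,n7
  Y(R7) = 0.0003906 S between n6,n8
  Y(R8) = 0.03067 S between n5,n2
  Y(R9) = 0.9434 S between n9,n2
  Y(R10) = 0.01330 S between n6,n2
  Y(R11) = 0.01403 S between n4,n9
  Y(R12) = 0.2604 S between n10,n6
  Y(R13) = 0.0006849 S between n10,n1
  Y(R14) = 0.3257 S between n8,n10
  Y(R15) = 0.01495 S between n1,n4
  Y(R16) = 0.0003968 S between n10,n2
  Y(R17) = 0.006536 S between n3,n5
  Y(R18) = 0.0001661 S between n1,n10
  Y(R19) = 0.3215 S between n7,n0
  Y(R20) = 0.007092 S between n9,n2
  Itest: injects 0.206 A into n1 (from n6)
Assemble and solve the 10×10 MNA system:
  V(n1)=4.170  V(n2)=0.8091  V(n3)=0.7353  V(n4)=2.556  V(n5)=0.8018  V(n6)=-0.9417  V(n7)=-0.001353  V(n8)=-0.2571  V(n9)=0.8345  V(n10)=-0.2505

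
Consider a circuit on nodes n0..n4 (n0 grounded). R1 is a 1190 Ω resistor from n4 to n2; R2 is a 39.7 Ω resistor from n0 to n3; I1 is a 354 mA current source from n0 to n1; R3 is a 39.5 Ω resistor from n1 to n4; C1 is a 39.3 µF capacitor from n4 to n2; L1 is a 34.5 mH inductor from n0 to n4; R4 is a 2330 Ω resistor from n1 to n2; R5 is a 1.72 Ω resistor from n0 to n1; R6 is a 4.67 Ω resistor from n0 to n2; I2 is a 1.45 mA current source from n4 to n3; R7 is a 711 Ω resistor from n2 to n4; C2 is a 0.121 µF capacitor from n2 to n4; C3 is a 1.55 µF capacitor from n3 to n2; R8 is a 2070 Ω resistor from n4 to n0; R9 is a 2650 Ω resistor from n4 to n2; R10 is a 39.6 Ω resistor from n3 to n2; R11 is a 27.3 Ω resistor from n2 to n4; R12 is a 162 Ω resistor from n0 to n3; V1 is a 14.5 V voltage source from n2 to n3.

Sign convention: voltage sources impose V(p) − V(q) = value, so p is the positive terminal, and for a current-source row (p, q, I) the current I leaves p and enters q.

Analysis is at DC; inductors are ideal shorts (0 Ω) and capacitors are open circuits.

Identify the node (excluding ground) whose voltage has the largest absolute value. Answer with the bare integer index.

3

MNA unknowns: 4 node voltages V₁..V_4 plus 2 source currents (L1, V1)
R1: Y=0.0008403 on G[4,2]
R2: Y=0.02519 on G[0,3]
I1: z[0]−=0.354, z[1]+=0.354
R3: Y=0.02532 on G[1,4]
C1: Y=0.000 on G[4,2]
L1: row V0−V4=0, i_L1 at 0,4
R4: Y=0.0004292 on G[1,2]
R5: Y=0.5814 on G[0,1]
R6: Y=0.2141 on G[0,2]
I2: z[4]−=0.00145, z[3]+=0.00145
R7: Y=0.001406 on G[2,4]
C2: Y=0.000 on G[2,4]
C3: Y=0.000 on G[3,2]
R8: Y=0.0004831 on G[4,0]
R9: Y=0.0003774 on G[4,2]
R10: Y=0.02525 on G[3,2]
R11: Y=0.03663 on G[2,4]
R12: Y=0.006173 on G[0,3]
V1: row V2−V3=14.5, i_V1 at 2,3
solve → V1=0.5842, V2=1.601, V3=-12.90, V4=0.000
aux → i_L1=-0.07617, i_V1=-0.7722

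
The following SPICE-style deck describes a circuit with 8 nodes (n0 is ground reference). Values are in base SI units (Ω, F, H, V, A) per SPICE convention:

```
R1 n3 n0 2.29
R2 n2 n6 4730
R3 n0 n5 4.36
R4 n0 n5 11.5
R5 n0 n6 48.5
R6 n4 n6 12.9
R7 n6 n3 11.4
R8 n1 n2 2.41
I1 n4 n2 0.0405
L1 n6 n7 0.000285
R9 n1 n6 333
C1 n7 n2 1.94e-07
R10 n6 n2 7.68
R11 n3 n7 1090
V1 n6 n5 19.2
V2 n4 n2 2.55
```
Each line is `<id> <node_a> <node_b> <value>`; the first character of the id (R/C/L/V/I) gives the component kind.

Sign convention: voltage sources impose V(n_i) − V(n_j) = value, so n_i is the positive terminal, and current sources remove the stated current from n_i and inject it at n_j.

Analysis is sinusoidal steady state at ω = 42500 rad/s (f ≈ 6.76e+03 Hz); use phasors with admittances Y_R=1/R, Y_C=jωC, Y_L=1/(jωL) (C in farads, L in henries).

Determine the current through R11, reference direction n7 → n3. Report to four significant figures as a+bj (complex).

0.01137-0.0001440j A

MNA unknowns: 7 node voltages V₁..V_7 plus 2 source currents (V1, V2)
R1: Y=0.4367+0.000j on G[3,0]
R2: Y=0.0002114+0.000j on G[2,6]
R3: Y=0.2294+0.000j on G[0,5]
R4: Y=0.08696+0.000j on G[0,5]
R5: Y=0.02062+0.000j on G[0,6]
R6: Y=0.07752+0.000j on G[4,6]
R7: Y=0.08772+0.000j on G[6,3]
R8: Y=0.4149+0.000j on G[1,2]
I1: z[4]−=0.0405, z[2]+=0.0405
L1: Y=0.000-0.08256j on G[6,7]
R9: Y=0.003003+0.000j on G[1,6]
C1: Y=0.000+0.008245j on G[7,2]
R10: Y=0.1302+0.000j on G[6,2]
R11: Y=0.0009174+0.000j on G[3,7]
V1: row V6−V5=19.2, i_V1 at 6,5
V2: row V4−V2=2.55, i_V2 at 4,2
solve → V1=13.87+0.04029j, V2=13.86+0.04058j, V3=2.496-0.0002257j, V4=16.41+0.04058j, V5=-4.410+0.0002925j, V6=14.79+0.0002925j, V7=14.89-0.1572j
aux → i_V1=-1.395+9.253e-05j, i_V2=-0.1661-0.003123j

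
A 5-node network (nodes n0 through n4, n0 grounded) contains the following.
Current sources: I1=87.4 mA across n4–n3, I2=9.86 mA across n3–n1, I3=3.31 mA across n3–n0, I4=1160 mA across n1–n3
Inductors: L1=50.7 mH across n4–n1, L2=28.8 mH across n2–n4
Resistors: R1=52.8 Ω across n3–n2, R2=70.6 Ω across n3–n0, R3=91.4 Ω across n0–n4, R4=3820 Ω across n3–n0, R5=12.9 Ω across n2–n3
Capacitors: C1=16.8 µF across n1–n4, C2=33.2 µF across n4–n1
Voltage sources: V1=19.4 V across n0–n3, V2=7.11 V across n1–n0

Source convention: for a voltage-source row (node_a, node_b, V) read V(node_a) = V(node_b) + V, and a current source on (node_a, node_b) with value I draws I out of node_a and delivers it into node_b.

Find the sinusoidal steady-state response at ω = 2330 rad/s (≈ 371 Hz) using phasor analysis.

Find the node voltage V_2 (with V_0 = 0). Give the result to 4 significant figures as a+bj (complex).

-18.25-4.492j V

MNA unknowns: 4 node voltages V₁..V_4 plus 2 source currents (V1, V2)
I1: z[4]−=0.0874, z[3]+=0.0874
L1: Y=0.000-0.008465j on G[4,1]
R1: Y=0.01894+0.000j on G[3,2]
I2: z[3]−=0.00986, z[1]+=0.00986
R2: Y=0.01416+0.000j on G[3,0]
L2: Y=0.000-0.01490j on G[2,4]
R3: Y=0.01094+0.000j on G[0,4]
I3: z[3]−=0.00331, z[0]+=0.00331
C1: Y=0.000+0.03914j on G[1,4]
C2: Y=0.000+0.07736j on G[4,1]
R4: Y=0.0002618+0.000j on G[3,0]
R5: Y=0.07752+0.000j on G[2,3]
I4: z[1]−=1.16, z[3]+=1.16
V1: row V0−V3=19.4, i_V1 at 0,3
V2: row V1−V0=7.11, i_V2 at 1,0
solve → V1=7.110+0.000j, V2=-18.25-4.492j, V3=-19.40+0.000j, V4=10.82+2.929j
aux → i_V1=-1.625+0.4333j, i_V2=-1.467+0.4013j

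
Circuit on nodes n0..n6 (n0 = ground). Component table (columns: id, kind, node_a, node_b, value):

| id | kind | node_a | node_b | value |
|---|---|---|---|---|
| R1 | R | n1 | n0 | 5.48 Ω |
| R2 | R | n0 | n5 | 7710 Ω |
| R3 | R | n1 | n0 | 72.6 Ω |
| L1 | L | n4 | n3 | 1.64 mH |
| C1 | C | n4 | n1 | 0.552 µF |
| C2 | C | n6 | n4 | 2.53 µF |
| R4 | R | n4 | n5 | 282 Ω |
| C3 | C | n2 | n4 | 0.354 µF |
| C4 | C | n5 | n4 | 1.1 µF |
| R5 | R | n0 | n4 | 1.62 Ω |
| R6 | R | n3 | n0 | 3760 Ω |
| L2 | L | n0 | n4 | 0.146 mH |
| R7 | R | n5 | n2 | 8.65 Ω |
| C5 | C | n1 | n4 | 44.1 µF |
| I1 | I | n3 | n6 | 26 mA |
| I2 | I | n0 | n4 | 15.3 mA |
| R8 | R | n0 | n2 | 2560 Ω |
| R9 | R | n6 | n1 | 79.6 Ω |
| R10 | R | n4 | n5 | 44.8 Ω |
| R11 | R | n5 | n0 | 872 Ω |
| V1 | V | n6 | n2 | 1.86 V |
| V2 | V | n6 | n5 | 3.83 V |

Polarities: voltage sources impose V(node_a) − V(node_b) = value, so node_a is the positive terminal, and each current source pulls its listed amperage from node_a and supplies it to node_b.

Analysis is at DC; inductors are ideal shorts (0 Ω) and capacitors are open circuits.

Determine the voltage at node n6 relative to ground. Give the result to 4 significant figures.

MNA unknowns: 6 node voltages V₁..V_6 plus 4 source currents (L1, L2, V1, V2)
R1: Y=0.1825 on G[1,0]
R2: Y=0.0001297 on G[0,5]
R3: Y=0.01377 on G[1,0]
L1: row V4−V3=0, i_L1 at 4,3
C1: Y=0.000 on G[4,1]
C2: Y=0.000 on G[6,4]
R4: Y=0.003546 on G[4,5]
C3: Y=0.000 on G[2,4]
C4: Y=0.000 on G[5,4]
R5: Y=0.6173 on G[0,4]
R6: Y=0.0002660 on G[3,0]
L2: row V0−V4=0, i_L2 at 0,4
R7: Y=0.1156 on G[5,2]
C5: Y=0.000 on G[1,4]
I1: z[3]−=0.026, z[6]+=0.026
I2: z[0]−=0.0153, z[4]+=0.0153
R8: Y=0.0003906 on G[0,2]
R9: Y=0.01256 on G[6,1]
R10: Y=0.02232 on G[4,5]
R11: Y=0.001147 on G[5,0]
V1: row V6−V2=1.86, i_V1 at 6,2
V2: row V6−V5=3.83, i_V2 at 6,5
solve → V1=0.1998, V2=1.462, V3=0.000, V4=0.000, V5=-0.5081, V6=3.322
aux → i_L1=0.02600, i_L2=0.02384, i_V1=0.2283, i_V2=-0.2415

3.322 V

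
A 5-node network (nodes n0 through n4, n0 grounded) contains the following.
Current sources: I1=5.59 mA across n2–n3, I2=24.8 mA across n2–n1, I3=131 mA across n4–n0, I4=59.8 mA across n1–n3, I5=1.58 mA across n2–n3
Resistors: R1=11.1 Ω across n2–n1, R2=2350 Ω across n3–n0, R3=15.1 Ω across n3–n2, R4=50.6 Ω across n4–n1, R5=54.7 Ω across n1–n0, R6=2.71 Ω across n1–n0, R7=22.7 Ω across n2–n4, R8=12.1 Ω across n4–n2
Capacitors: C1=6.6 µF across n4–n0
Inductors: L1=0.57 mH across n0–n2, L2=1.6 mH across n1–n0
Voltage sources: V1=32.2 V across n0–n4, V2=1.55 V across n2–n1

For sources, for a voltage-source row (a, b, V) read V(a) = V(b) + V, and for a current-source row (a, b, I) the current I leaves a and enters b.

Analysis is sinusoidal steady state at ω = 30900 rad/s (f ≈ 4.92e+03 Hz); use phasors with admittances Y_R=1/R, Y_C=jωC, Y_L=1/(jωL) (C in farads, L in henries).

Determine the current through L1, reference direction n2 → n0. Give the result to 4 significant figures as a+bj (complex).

Apply KCL at each of the 4 non-ground nodes and solve the resulting linear system.
Node n1: branches {R1, I2, R4, R5, L2, R6, I4, V2} → V_1 = -9.034-1.138j
Node n2: branches {I1, R1, I2, R3, L1, R7, R8, I5, V2} → V_2 = -7.484-1.138j
Node n3: branches {I1, R2, R3, I4, I5} → V_3 = -6.432-1.130j
Node n4: branches {C1, R4, I3, R7, R8, V1} → V_4 = -32.20+0.000j
Source currents: i(V1)=-3.458-6.400j, i(V2)=-3.169-0.2803j

-0.06459+0.4249j A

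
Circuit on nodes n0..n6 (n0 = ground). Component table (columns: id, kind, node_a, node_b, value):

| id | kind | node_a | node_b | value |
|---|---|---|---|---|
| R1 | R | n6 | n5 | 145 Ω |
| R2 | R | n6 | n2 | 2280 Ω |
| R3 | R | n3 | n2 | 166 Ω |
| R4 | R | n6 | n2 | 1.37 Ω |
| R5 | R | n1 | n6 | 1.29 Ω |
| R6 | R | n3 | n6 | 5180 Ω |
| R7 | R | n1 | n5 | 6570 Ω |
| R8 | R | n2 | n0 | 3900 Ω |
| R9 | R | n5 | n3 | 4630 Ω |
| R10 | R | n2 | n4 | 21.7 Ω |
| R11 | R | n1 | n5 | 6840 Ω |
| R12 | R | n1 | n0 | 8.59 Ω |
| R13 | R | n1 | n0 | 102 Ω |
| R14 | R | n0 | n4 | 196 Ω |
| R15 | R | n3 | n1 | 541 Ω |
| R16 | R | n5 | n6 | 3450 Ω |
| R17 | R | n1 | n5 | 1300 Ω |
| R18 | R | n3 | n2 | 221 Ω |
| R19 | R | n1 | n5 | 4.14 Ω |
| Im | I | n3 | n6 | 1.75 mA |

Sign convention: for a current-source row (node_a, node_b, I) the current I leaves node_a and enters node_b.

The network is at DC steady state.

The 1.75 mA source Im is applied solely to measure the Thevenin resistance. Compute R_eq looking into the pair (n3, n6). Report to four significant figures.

Element admittances at DC:
  Y(R1) = 0.006897 S between n6,n5
  Y(R2) = 0.0004386 S between n6,n2
  Y(R3) = 0.006024 S between n3,n2
  Y(R4) = 0.7299 S between n6,n2
  Y(R5) = 0.7752 S between n1,n6
  Y(R6) = 0.0001931 S between n3,n6
  Y(R7) = 0.0001522 S between n1,n5
  Y(R8) = 0.0002564 S between n2,n0
  Y(R9) = 0.0002160 S between n5,n3
  Y(R10) = 0.04608 S between n2,n4
  Y(R11) = 0.0001462 S between n1,n5
  Y(R12) = 0.1164 S between n1,n0
  Y(R13) = 0.009804 S between n1,n0
  Y(R14) = 0.005102 S between n0,n4
  Y(R15) = 0.001848 S between n3,n1
  Y(R16) = 0.0002899 S between n5,n6
  Y(R17) = 0.0007692 S between n1,n5
  Y(R18) = 0.004525 S between n3,n2
  Y(R19) = 0.2415 S between n1,n5
  Im: injects 0.00175 A into n6 (from n3)
Assemble and solve the 6×6 MNA system:
  V(n1)=5.872e-05  V(n2)=-0.001528  V(n3)=-0.1379  V(n4)=-0.001376  V(n5)=-4.975e-05  V(n6)=0.0004312

R_eq = 79.04 Ω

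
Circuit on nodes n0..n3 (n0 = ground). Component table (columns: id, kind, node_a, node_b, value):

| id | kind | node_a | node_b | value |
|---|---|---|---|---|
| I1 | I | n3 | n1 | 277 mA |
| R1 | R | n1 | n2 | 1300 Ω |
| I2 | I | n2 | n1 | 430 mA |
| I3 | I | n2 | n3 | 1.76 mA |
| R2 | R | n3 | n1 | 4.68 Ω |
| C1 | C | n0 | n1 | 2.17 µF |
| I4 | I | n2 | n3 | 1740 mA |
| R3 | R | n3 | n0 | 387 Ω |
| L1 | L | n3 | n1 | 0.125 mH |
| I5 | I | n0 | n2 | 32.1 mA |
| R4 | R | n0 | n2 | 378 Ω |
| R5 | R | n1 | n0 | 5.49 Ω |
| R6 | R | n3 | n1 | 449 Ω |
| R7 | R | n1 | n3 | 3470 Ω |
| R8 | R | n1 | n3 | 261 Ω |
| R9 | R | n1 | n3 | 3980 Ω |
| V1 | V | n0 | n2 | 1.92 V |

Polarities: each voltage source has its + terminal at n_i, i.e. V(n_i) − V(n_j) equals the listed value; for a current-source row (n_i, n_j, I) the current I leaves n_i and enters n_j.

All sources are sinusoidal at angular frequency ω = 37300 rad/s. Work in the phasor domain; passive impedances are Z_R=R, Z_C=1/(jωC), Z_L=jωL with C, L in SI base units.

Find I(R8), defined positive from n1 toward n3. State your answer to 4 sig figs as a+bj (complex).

Apply KCL at each of the 3 non-ground nodes and solve the resulting linear system.
Node n1: branches {I1, R1, I2, R2, C1, L1, R5, R6, R7, R8, R9} → V_1 = 9.773-4.309j
Node n2: branches {R1, I2, I3, I4, I5, R4, V1} → V_2 = -1.920+0.000j
Node n3: branches {I1, I3, R2, I4, R3, L1, R6, R7, R8, R9} → V_3 = 13.10-1.056j
Source currents: i(V1)=2.126+0.003315j

-0.01275-0.01246j A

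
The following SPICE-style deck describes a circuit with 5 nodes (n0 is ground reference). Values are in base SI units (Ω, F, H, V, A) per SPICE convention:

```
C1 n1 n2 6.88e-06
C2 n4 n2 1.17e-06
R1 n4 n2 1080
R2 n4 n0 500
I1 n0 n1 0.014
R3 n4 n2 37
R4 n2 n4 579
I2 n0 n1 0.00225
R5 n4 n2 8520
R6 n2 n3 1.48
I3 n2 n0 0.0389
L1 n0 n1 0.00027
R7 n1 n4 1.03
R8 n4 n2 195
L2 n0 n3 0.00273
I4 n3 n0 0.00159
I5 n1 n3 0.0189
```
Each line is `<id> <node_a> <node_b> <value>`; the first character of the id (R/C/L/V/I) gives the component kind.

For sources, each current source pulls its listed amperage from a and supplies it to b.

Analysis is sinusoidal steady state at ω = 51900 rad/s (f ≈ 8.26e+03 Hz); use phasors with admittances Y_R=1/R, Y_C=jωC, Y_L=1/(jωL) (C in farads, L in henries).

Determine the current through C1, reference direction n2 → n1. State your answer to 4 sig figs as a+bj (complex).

Element admittances at ω=51900 rad/s:
  Y(C1) = 0.000+0.3571j S between n1,n2
  Y(C2) = 0.000+0.06072j S between n4,n2
  Y(R1) = 0.0009259+0.000j S between n4,n2
  Y(R2) = 0.002000+0.000j S between n4,n0
  I1: injects 0.014 A into n1 (from n0)
  Y(R3) = 0.02703+0.000j S between n4,n2
  Y(R4) = 0.001727+0.000j S between n2,n4
  I2: injects 0.00225 A into n1 (from n0)
  Y(R5) = 0.0001174+0.000j S between n4,n2
  Y(R6) = 0.6757+0.000j S between n2,n3
  I3: injects 0.0389 A into n0 (from n2)
  Y(L1) = 0.000-0.07136j S between n0,n1
  Y(R7) = 0.9709+0.000j S between n1,n4
  Y(R8) = 0.005128+0.000j S between n4,n2
  Y(L2) = 0.000-0.007058j S between n0,n3
  I4: injects 0.00159 A into n0 (from n3)
  I5: injects 0.0189 A into n3 (from n1)
Assemble and solve the 4×4 MNA system:
  V(n1)=-0.01013-0.3131j  V(n2)=-0.01408-0.2656j  V(n3)=0.01431-0.2655j  V(n4)=-0.01297-0.3109j

-0.01693-0.001411j A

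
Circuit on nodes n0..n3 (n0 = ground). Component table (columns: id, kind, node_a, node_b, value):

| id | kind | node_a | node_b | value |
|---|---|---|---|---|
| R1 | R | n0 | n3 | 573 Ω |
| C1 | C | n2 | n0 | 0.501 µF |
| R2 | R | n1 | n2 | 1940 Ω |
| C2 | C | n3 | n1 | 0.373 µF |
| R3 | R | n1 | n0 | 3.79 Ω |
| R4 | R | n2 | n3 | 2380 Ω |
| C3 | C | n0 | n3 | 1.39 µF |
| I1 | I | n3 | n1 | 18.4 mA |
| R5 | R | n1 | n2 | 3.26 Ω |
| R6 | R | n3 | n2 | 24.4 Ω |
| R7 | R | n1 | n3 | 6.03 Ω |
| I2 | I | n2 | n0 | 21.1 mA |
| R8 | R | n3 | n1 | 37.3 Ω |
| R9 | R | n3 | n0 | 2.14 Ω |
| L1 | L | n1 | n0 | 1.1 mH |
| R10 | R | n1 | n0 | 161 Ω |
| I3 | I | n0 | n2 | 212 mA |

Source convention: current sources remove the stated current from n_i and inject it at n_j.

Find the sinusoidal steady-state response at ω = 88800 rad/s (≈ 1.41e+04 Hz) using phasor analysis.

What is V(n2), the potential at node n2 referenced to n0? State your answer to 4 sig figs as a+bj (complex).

0.9042-0.2140j V

Apply KCL at each of the 3 non-ground nodes and solve the resulting linear system.
Node n1: branches {R2, C2, R3, I1, R5, R7, R8, L1, R10} → V_1 = 0.4176-0.1050j
Node n2: branches {C1, R2, R4, R5, R6, I2, I3} → V_2 = 0.9042-0.2140j
Node n3: branches {R1, C2, R4, C3, I1, R6, R7, R8, R9} → V_3 = 0.1349-0.05173j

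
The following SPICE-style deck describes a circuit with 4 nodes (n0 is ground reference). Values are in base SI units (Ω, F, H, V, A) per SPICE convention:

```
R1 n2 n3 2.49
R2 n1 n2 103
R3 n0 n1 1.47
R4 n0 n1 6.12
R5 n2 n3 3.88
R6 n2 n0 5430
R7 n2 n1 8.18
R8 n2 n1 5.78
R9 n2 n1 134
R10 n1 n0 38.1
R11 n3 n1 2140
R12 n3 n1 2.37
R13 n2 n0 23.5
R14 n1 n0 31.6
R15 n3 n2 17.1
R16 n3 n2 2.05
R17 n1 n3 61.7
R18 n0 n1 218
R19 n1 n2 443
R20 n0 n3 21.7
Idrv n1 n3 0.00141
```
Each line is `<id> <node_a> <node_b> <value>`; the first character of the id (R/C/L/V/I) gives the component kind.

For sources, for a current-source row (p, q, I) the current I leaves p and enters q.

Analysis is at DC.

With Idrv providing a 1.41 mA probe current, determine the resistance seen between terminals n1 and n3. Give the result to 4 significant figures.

R_eq = 1.326 Ω

Apply KCL at each of the 3 non-ground nodes and solve the resulting linear system.
Node n1: branches {R2, R3, R4, R7, R8, R9, R10, R11, R12, R14, R17, R18, R19, Idrv} → V_1 = -0.0001487
Node n2: branches {R1, R2, R5, R6, R7, R8, R9, R13, R15, R16, R19} → V_2 = 0.001298
Node n3: branches {R1, R5, R11, R12, R15, R16, R17, R20, Idrv} → V_3 = 0.001721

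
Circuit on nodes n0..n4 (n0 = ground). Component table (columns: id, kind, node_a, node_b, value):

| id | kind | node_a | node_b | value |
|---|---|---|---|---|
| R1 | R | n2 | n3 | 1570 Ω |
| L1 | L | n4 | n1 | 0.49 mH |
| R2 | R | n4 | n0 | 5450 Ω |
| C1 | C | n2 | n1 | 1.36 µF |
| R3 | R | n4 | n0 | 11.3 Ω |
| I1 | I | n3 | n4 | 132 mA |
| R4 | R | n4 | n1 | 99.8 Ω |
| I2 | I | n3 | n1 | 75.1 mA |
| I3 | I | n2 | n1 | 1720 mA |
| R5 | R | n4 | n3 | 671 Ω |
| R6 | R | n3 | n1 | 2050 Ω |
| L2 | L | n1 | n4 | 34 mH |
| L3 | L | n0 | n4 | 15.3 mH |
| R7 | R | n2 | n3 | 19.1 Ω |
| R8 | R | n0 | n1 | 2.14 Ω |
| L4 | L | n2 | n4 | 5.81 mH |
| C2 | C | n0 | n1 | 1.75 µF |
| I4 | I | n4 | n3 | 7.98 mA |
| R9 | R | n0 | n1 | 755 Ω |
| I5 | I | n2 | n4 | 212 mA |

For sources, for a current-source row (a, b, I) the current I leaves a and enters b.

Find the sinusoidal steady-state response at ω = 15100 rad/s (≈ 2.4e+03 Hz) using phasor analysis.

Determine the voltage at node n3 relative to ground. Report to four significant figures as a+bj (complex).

MNA unknowns: 4 node voltages V₁..V_4
R1: Y=0.0006369+0.000j on G[2,3]
L1: Y=0.000-0.1352j on G[4,1]
R2: Y=0.0001835+0.000j on G[4,0]
C1: Y=0.000+0.02054j on G[2,1]
R3: Y=0.08850+0.000j on G[4,0]
I1: z[3]−=0.132, z[4]+=0.132
R4: Y=0.01002+0.000j on G[4,1]
I2: z[3]−=0.0751, z[1]+=0.0751
I3: z[2]−=1.72, z[1]+=1.72
R5: Y=0.001490+0.000j on G[4,3]
R6: Y=0.0004878+0.000j on G[3,1]
L2: Y=0.000-0.001948j on G[1,4]
L3: Y=0.000-0.004328j on G[0,4]
R7: Y=0.05236+0.000j on G[2,3]
R8: Y=0.4673+0.000j on G[0,1]
L4: Y=0.000-0.01140j on G[2,4]
C2: Y=0.000+0.02643j on G[0,1]
I4: z[4]−=0.00798, z[3]+=0.00798
R9: Y=0.001325+0.000j on G[0,1]
I5: z[2]−=0.212, z[4]+=0.212
solve → V1=-0.7525-2.365j, V2=-45.10+201.3j, V3=-47.04+194.4j, V4=2.644+12.85j

-47.04+194.4j V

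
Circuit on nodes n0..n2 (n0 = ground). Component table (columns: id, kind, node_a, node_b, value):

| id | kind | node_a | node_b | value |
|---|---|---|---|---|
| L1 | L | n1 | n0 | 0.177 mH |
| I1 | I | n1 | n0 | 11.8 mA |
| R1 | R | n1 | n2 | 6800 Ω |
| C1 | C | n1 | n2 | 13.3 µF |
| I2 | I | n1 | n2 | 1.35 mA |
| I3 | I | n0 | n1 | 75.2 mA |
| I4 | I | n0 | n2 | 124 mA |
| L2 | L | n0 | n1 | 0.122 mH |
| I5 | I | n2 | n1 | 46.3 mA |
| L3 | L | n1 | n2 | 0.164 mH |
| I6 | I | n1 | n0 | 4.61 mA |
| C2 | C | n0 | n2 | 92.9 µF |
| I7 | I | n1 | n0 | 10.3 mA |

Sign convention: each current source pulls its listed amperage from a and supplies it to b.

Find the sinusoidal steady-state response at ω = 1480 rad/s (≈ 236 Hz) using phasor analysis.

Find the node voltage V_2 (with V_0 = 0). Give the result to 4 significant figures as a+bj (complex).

Apply KCL at each of the 2 non-ground nodes and solve the resulting linear system.
Node n1: branches {L1, I1, R1, C1, I2, I3, L2, I5, L3, I6, I7} → V_1 = 1.141e-08+0.01902j
Node n2: branches {R1, C1, I2, I4, I5, L3, C2} → V_2 = 7.766e-07+0.03963j

7.766e-07+0.03963j V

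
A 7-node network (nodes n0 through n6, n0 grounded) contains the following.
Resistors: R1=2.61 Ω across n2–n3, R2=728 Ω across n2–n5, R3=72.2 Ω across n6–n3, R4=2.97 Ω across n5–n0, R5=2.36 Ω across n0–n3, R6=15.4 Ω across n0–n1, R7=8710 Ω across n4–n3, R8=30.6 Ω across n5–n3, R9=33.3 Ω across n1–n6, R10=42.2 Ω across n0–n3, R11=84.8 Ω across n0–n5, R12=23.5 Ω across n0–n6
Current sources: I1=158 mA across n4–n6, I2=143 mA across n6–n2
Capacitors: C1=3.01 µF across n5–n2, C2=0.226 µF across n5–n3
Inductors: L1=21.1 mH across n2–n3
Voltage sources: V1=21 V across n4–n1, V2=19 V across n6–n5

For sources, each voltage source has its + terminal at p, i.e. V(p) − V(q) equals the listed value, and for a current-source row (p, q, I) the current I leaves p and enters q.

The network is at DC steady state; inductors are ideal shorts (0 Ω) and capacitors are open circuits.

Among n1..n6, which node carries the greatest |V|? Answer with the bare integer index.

Element admittances at DC:
  Y(R1) = 0.3831 S between n2,n3
  Y(R2) = 0.001374 S between n2,n5
  I1: injects 0.158 A into n6 (from n4)
  I2: injects 0.143 A into n2 (from n6)
  Y(R3) = 0.01385 S between n6,n3
  Y(C1) = 0.000 S between n5,n2
  Y(R4) = 0.3367 S between n5,n0
  Y(R5) = 0.4237 S between n0,n3
  Y(R6) = 0.06494 S between n0,n1
  Y(R7) = 0.0001148 S between n4,n3
  Y(R8) = 0.03268 S between n5,n3
  Y(R9) = 0.03003 S between n1,n6
  Y(R10) = 0.02370 S between n0,n3
  L1: short n2↔n3 (DC inductor)
  Y(R11) = 0.01179 S between n0,n5
  Y(R12) = 0.04255 S between n0,n6
  Y(C2) = 0.000 S between n5,n3
  V1: constraint V(n4)−V(n1) = 21
  V2: constraint V(n6)−V(n5) = 19
Assemble and solve the 9×9 MNA system:
  V(n1)=3.302  V(n2)=0.5155  V(n3)=0.5155  V(n4)=24.30  V(n5)=-3.206  V(n6)=15.79
  i(L1)=0.1379  i(V1)=-0.1607  i(V2)=-1.244

4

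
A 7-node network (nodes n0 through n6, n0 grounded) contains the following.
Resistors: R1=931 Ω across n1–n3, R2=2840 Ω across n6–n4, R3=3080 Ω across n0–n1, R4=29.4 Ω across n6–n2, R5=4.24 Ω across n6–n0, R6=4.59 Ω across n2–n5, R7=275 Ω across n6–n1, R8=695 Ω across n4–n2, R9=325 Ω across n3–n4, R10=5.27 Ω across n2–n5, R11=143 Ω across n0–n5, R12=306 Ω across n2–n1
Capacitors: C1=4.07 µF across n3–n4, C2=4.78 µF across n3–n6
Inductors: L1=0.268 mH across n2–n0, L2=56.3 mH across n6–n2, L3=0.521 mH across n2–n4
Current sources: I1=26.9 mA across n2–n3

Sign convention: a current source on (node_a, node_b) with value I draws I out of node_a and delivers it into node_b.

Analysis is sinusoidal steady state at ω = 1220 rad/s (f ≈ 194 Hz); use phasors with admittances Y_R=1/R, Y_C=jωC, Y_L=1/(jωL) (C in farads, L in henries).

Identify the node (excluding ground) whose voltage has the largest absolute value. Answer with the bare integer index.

3

Element admittances at ω=1220 rad/s:
  Y(R1) = 0.001074+0.000j S between n1,n3
  Y(R2) = 0.0003521+0.000j S between n6,n4
  Y(R3) = 0.0003247+0.000j S between n0,n1
  Y(C1) = 0.000+0.004965j S between n3,n4
  Y(L1) = 0.000-3.058j S between n2,n0
  Y(R4) = 0.03401+0.000j S between n6,n2
  Y(R5) = 0.2358+0.000j S between n6,n0
  Y(R6) = 0.2179+0.000j S between n2,n5
  Y(R7) = 0.003636+0.000j S between n6,n1
  Y(R8) = 0.001439+0.000j S between n4,n2
  Y(R9) = 0.003077+0.000j S between n3,n4
  Y(R10) = 0.1898+0.000j S between n2,n5
  Y(L2) = 0.000-0.01456j S between n6,n2
  Y(R11) = 0.006993+0.000j S between n0,n5
  Y(R12) = 0.003268+0.000j S between n2,n1
  Y(C2) = 0.000+0.005832j S between n3,n6
  Y(L3) = 0.000-1.573j S between n2,n4
  I1: injects 0.0269 A into n3 (from n2)
Assemble and solve the 6×6 MNA system:
  V(n1)=0.1294-0.2759j  V(n2)=0.001131-0.003676j  V(n3)=0.8363-2.173j  V(n4)=0.002765+0.004837j  V(n5)=0.001111-0.003614j  V(n6)=0.04746+0.01515j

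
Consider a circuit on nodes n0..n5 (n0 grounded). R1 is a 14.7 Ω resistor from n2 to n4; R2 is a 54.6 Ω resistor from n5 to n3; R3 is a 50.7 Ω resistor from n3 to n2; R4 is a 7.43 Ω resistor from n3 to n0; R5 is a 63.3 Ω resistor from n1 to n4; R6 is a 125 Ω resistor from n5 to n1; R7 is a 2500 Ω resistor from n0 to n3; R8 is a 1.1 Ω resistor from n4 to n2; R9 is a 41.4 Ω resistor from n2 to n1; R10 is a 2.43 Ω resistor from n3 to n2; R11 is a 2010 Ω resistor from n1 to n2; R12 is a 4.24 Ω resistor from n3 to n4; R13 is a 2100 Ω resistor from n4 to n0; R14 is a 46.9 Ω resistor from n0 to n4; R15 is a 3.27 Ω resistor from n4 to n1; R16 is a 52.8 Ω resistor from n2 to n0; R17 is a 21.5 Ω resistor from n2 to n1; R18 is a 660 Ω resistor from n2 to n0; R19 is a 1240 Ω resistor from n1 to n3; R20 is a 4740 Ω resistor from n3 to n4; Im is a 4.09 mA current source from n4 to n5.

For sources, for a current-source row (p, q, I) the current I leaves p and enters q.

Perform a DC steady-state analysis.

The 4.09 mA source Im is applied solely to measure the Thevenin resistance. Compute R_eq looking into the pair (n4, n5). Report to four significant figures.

R_eq = 39.14 Ω

MNA unknowns: 5 node voltages V₁..V_5
R1: Y=0.06803 on G[2,4]
R2: Y=0.01832 on G[5,3]
R3: Y=0.01972 on G[3,2]
R4: Y=0.1346 on G[3,0]
R5: Y=0.01580 on G[1,4]
R6: Y=0.008000 on G[5,1]
R7: Y=0.0004000 on G[0,3]
R8: Y=0.9091 on G[4,2]
R9: Y=0.02415 on G[2,1]
R10: Y=0.4115 on G[3,2]
R11: Y=0.0004975 on G[1,2]
R12: Y=0.2358 on G[3,4]
R13: Y=0.0004762 on G[4,0]
R14: Y=0.02132 on G[0,4]
R15: Y=0.3058 on G[4,1]
R16: Y=0.01894 on G[2,0]
R17: Y=0.04651 on G[2,1]
R18: Y=0.001515 on G[2,0]
R19: Y=0.0008065 on G[1,3]
R20: Y=0.0002110 on G[3,4]
Im: z[4]−=0.00409, z[5]+=0.00409
solve → V1=-0.0006110, V2=-0.002411, V3=0.001029, V4=-0.004111, V5=0.1560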